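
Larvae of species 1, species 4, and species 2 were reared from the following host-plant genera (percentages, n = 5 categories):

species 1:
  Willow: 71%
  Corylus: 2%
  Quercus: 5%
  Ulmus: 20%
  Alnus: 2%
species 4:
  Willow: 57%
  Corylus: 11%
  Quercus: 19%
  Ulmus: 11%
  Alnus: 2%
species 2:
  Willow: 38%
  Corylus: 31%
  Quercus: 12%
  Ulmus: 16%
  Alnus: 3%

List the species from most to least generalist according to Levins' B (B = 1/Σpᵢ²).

species 2 > species 4 > species 1

Convert percentages to proportions (divide by 100).
Σp_1ᵢ² = 0.71² + 0.02² + 0.05² + 0.20² + 0.02² = 0.5041 + 0.0004 + 0.0025 + 0.0400 + 0.0004 = 0.5474
B_1 = 1 / 0.5474 = 1.8268
Σp_4ᵢ² = 0.57² + 0.11² + 0.19² + 0.11² + 0.02² = 0.3249 + 0.0121 + 0.0361 + 0.0121 + 0.0004 = 0.3856
B_4 = 1 / 0.3856 = 2.5934
Σp_2ᵢ² = 0.38² + 0.31² + 0.12² + 0.16² + 0.03² = 0.1444 + 0.0961 + 0.0144 + 0.0256 + 0.0009 = 0.2814
B_2 = 1 / 0.2814 = 3.5537
Ranking by B (broadest → narrowest): species 2 (3.55) > species 4 (2.59) > species 1 (1.83)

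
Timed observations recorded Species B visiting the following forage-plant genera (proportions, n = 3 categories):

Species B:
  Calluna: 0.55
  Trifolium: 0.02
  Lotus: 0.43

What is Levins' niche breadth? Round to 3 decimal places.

2.050

Σpᵢ² = 0.55² + 0.02² + 0.43² = 0.3025 + 0.0004 + 0.1849 = 0.4878
B = 1 / 0.4878 = 2.05002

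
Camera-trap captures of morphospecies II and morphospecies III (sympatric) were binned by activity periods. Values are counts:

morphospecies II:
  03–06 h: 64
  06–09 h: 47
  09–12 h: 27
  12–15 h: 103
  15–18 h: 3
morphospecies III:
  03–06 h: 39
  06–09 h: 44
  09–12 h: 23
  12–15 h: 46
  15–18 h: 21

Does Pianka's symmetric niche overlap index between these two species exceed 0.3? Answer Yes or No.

Proportions for morphospecies II (n=244): 64/244=0.2623, 47/244=0.1926, 27/244=0.1107, 103/244=0.4221, 3/244=0.0123
Proportions for morphospecies III (n=173): 39/173=0.2254, 44/173=0.2543, 23/173=0.1329, 46/173=0.2659, 21/173=0.1214
Σ p₁ᵢp₂ᵢ = 0.059122 + 0.048978 + 0.014712 + 0.112236 + 0.001493 = 0.236541
Σp_1ᵢ² = 0.2623² + 0.1926² + 0.1107² + 0.4221² + 0.0123² = 0.068801 + 0.037095 + 0.012254 + 0.178168 + 0.000151 = 0.296469
Σp_2ᵢ² = 0.2254² + 0.2543² + 0.1329² + 0.2659² + 0.1214² = 0.050805 + 0.064668 + 0.017662 + 0.070703 + 0.014738 = 0.218576
O = 0.236541 / √(0.296469 × 0.218576) = 0.236541 / 0.2545604 = 0.9292
O = 0.9292 > 0.3 → Yes.

Yes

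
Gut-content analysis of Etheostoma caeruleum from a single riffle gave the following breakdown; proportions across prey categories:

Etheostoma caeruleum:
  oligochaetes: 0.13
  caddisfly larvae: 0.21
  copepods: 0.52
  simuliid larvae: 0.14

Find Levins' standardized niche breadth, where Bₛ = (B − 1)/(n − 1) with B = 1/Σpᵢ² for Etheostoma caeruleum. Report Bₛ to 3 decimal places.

0.616

Σpᵢ² = 0.13² + 0.21² + 0.52² + 0.14² = 0.0169 + 0.0441 + 0.2704 + 0.0196 = 0.3510
B = 1 / 0.3510 = 2.84900
Bₛ = (B − 1)/(n − 1) = (2.84900 − 1)/(4 − 1) = 1.84900/3 = 0.61633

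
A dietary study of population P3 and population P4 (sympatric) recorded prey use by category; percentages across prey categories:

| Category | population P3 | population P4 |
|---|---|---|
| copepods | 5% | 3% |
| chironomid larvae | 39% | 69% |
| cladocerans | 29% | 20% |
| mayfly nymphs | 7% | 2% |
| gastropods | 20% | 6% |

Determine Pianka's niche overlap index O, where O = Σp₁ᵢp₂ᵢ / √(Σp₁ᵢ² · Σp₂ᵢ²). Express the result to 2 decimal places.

0.89

Convert percentages to proportions (divide by 100).
Σ p₁ᵢp₂ᵢ = 0.0015 + 0.2691 + 0.0580 + 0.0014 + 0.0120 = 0.3420
Σp_1ᵢ² = 0.05² + 0.39² + 0.29² + 0.07² + 0.20² = 0.0025 + 0.1521 + 0.0841 + 0.0049 + 0.0400 = 0.2836
Σp_2ᵢ² = 0.03² + 0.69² + 0.20² + 0.02² + 0.06² = 0.0009 + 0.4761 + 0.0400 + 0.0004 + 0.0036 = 0.5210
O = 0.3420 / √(0.2836 × 0.5210) = 0.3420 / 0.38439 = 0.8897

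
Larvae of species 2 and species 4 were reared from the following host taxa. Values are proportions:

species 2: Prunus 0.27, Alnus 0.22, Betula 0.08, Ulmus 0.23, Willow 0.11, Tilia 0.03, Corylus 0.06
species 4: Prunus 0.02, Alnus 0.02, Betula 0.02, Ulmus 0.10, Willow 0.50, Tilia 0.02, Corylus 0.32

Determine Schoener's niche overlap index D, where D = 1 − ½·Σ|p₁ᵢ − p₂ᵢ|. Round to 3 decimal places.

0.350

Σ|p₁ᵢ − p₂ᵢ| = 0.25 + 0.20 + 0.06 + 0.13 + 0.39 + 0.01 + 0.26 = 1.30
D = 1 − ½ × 1.30 = 1 − 0.650 = 0.35000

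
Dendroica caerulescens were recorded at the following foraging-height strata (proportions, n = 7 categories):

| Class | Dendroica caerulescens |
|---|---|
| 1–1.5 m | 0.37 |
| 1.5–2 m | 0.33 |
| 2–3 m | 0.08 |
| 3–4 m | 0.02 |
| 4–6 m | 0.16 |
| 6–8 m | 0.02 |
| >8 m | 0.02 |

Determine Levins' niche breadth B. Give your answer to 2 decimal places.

Σpᵢ² = 0.37² + 0.33² + 0.08² + 0.02² + 0.16² + 0.02² + 0.02² = 0.1369 + 0.1089 + 0.0064 + 0.0004 + 0.0256 + 0.0004 + 0.0004 = 0.2790
B = 1 / 0.2790 = 3.5842

3.58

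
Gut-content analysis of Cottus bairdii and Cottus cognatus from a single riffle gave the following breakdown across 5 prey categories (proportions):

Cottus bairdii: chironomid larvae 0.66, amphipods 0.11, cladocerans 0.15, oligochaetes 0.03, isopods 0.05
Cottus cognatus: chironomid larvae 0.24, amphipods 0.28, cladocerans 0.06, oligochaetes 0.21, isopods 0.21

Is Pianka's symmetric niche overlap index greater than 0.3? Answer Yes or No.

Σ p₁ᵢp₂ᵢ = 0.1584 + 0.0308 + 0.0090 + 0.0063 + 0.0105 = 0.2150
Σp_1ᵢ² = 0.66² + 0.11² + 0.15² + 0.03² + 0.05² = 0.4356 + 0.0121 + 0.0225 + 0.0009 + 0.0025 = 0.4736
Σp_2ᵢ² = 0.24² + 0.28² + 0.06² + 0.21² + 0.21² = 0.0576 + 0.0784 + 0.0036 + 0.0441 + 0.0441 = 0.2278
O = 0.2150 / √(0.4736 × 0.2278) = 0.2150 / 0.32846 = 0.6546
O = 0.6546 > 0.3 → Yes.

Yes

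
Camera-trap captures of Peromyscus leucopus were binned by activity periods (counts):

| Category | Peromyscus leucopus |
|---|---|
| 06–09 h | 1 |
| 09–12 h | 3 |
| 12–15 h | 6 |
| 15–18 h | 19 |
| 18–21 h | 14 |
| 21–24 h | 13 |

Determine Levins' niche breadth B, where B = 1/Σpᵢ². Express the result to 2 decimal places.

Proportions for Peromyscus leucopus (n=56): 1/56=0.0179, 3/56=0.0536, 6/56=0.1071, 19/56=0.3393, 14/56=0.2500, 13/56=0.2321
Σpᵢ² = 0.0179² + 0.0536² + 0.1071² + 0.3393² + 0.2500² + 0.2321² = 0.000320 + 0.002873 + 0.011470 + 0.115124 + 0.062500 + 0.053870 = 0.246157
B = 1 / 0.246157 = 4.0624

4.06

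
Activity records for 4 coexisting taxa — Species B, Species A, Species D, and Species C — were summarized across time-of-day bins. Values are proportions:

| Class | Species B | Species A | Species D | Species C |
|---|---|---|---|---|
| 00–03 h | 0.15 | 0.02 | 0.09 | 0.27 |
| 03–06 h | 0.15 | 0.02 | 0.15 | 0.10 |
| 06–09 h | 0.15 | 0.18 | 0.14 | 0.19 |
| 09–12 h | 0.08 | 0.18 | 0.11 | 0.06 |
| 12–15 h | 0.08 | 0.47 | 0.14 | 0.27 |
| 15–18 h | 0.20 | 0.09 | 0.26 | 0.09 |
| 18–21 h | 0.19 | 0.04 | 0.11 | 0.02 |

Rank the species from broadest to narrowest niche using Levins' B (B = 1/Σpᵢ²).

Species B > Species D > Species C > Species A

Σp_Bᵢ² = 0.15² + 0.15² + 0.15² + 0.08² + 0.08² + 0.20² + 0.19² = 0.0225 + 0.0225 + 0.0225 + 0.0064 + 0.0064 + 0.0400 + 0.0361 = 0.1564
B_B = 1 / 0.1564 = 6.3939
Σp_Aᵢ² = 0.02² + 0.02² + 0.18² + 0.18² + 0.47² + 0.09² + 0.04² = 0.0004 + 0.0004 + 0.0324 + 0.0324 + 0.2209 + 0.0081 + 0.0016 = 0.2962
B_A = 1 / 0.2962 = 3.3761
Σp_Dᵢ² = 0.09² + 0.15² + 0.14² + 0.11² + 0.14² + 0.26² + 0.11² = 0.0081 + 0.0225 + 0.0196 + 0.0121 + 0.0196 + 0.0676 + 0.0121 = 0.1616
B_D = 1 / 0.1616 = 6.1881
Σp_Cᵢ² = 0.27² + 0.10² + 0.19² + 0.06² + 0.27² + 0.09² + 0.02² = 0.0729 + 0.0100 + 0.0361 + 0.0036 + 0.0729 + 0.0081 + 0.0004 = 0.2040
B_C = 1 / 0.2040 = 4.9020
Ranking by B (broadest → narrowest): Species B (6.39) > Species D (6.19) > Species C (4.90) > Species A (3.38)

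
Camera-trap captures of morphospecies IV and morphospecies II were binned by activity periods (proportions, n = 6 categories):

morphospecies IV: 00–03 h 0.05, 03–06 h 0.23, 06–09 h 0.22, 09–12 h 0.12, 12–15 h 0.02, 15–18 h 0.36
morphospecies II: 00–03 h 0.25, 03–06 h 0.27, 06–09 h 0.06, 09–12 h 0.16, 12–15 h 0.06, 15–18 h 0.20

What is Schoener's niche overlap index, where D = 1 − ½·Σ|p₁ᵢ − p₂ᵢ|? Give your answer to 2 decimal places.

Σ|p₁ᵢ − p₂ᵢ| = 0.20 + 0.04 + 0.16 + 0.04 + 0.04 + 0.16 = 0.64
D = 1 − ½ × 0.64 = 1 − 0.320 = 0.6800

0.68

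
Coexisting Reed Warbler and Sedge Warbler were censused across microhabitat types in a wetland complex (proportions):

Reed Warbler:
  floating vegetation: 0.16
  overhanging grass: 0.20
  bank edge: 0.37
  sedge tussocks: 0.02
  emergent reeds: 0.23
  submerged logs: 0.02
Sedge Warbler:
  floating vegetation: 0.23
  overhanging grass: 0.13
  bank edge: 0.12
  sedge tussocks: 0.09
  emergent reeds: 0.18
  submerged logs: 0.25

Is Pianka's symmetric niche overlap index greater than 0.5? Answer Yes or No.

Yes

Σ p₁ᵢp₂ᵢ = 0.0368 + 0.0260 + 0.0444 + 0.0018 + 0.0414 + 0.0050 = 0.1554
Σp_1ᵢ² = 0.16² + 0.20² + 0.37² + 0.02² + 0.23² + 0.02² = 0.0256 + 0.0400 + 0.1369 + 0.0004 + 0.0529 + 0.0004 = 0.2562
Σp_2ᵢ² = 0.23² + 0.13² + 0.12² + 0.09² + 0.18² + 0.25² = 0.0529 + 0.0169 + 0.0144 + 0.0081 + 0.0324 + 0.0625 = 0.1872
O = 0.1554 / √(0.2562 × 0.1872) = 0.1554 / 0.21900 = 0.7096
O = 0.7096 > 0.5 → Yes.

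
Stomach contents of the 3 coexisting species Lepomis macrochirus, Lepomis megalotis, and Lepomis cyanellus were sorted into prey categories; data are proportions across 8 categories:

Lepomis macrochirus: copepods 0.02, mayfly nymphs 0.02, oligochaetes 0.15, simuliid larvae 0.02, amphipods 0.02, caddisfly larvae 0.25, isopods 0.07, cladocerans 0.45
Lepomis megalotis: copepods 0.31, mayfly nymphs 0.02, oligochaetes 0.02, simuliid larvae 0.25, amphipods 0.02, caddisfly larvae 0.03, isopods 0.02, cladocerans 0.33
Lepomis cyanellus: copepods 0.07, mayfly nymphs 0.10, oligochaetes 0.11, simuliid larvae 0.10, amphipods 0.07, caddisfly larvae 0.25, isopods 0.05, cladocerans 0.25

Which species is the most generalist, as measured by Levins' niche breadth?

Σp_macrᵢ² = 0.02² + 0.02² + 0.15² + 0.02² + 0.02² + 0.25² + 0.07² + 0.45² = 0.0004 + 0.0004 + 0.0225 + 0.0004 + 0.0004 + 0.0625 + 0.0049 + 0.2025 = 0.2940
B_macr = 1 / 0.2940 = 3.4014
Σp_megaᵢ² = 0.31² + 0.02² + 0.02² + 0.25² + 0.02² + 0.03² + 0.02² + 0.33² = 0.0961 + 0.0004 + 0.0004 + 0.0625 + 0.0004 + 0.0009 + 0.0004 + 0.1089 = 0.2700
B_mega = 1 / 0.2700 = 3.7037
Σp_cyanᵢ² = 0.07² + 0.10² + 0.11² + 0.10² + 0.07² + 0.25² + 0.05² + 0.25² = 0.0049 + 0.0100 + 0.0121 + 0.0100 + 0.0049 + 0.0625 + 0.0025 + 0.0625 = 0.1694
B_cyan = 1 / 0.1694 = 5.9032
Highest B → broadest niche (most generalist): Lepomis cyanellus (B = 5.90).

Lepomis cyanellus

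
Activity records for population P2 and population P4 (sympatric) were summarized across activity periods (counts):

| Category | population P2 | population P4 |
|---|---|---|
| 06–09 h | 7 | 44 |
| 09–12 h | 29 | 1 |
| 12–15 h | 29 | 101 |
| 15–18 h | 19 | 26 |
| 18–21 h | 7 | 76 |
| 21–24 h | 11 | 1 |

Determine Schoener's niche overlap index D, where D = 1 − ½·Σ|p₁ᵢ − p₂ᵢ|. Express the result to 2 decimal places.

0.53

Proportions for population P2 (n=102): 7/102=0.0686, 29/102=0.2843, 29/102=0.2843, 19/102=0.1863, 7/102=0.0686, 11/102=0.1078
Proportions for population P4 (n=249): 44/249=0.1767, 1/249=0.0040, 101/249=0.4056, 26/249=0.1044, 76/249=0.3052, 1/249=0.0040
Σ|p₁ᵢ − p₂ᵢ| = 0.1081 + 0.2803 + 0.1213 + 0.0819 + 0.2366 + 0.1038 = 0.9320
D = 1 − ½ × 0.9320 = 1 − 0.46600 = 0.53400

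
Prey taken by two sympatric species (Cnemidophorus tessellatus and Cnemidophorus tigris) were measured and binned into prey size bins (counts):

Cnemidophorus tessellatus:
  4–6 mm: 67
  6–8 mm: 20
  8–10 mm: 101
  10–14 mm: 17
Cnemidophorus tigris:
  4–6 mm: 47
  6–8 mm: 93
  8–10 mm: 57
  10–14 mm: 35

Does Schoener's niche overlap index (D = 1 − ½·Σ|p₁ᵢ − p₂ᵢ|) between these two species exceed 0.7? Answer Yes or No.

Proportions for Cnemidophorus tessellatus (n=205): 67/205=0.3268, 20/205=0.0976, 101/205=0.4927, 17/205=0.0829
Proportions for Cnemidophorus tigris (n=232): 47/232=0.2026, 93/232=0.4009, 57/232=0.2457, 35/232=0.1509
Σ|p₁ᵢ − p₂ᵢ| = 0.1242 + 0.3033 + 0.2470 + 0.0680 = 0.7425
D = 1 − ½ × 0.7425 = 1 − 0.37125 = 0.62875
D = 0.62875 < 0.7 → No.

No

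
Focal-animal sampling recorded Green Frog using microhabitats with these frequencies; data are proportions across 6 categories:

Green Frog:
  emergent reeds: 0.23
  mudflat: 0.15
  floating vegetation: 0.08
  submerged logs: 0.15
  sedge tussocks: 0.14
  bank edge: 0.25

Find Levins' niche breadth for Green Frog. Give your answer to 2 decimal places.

Σpᵢ² = 0.23² + 0.15² + 0.08² + 0.15² + 0.14² + 0.25² = 0.0529 + 0.0225 + 0.0064 + 0.0225 + 0.0196 + 0.0625 = 0.1864
B = 1 / 0.1864 = 5.3648

5.36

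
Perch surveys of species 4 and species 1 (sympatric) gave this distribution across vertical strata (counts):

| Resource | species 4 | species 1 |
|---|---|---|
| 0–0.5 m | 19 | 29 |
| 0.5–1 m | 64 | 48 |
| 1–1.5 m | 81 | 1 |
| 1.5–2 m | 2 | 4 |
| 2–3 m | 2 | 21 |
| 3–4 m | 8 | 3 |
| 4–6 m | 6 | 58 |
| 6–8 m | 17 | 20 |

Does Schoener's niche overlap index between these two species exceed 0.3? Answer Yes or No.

Yes

Proportions for species 4 (n=199): 19/199=0.0955, 64/199=0.3216, 81/199=0.4070, 2/199=0.0101, 2/199=0.0101, 8/199=0.0402, 6/199=0.0302, 17/199=0.0854
Proportions for species 1 (n=184): 29/184=0.1576, 48/184=0.2609, 1/184=0.0054, 4/184=0.0217, 21/184=0.1141, 3/184=0.0163, 58/184=0.3152, 20/184=0.1087
Σ|p₁ᵢ − p₂ᵢ| = 0.0621 + 0.0607 + 0.4016 + 0.0116 + 0.1040 + 0.0239 + 0.2850 + 0.0233 = 0.9722
D = 1 − ½ × 0.9722 = 1 − 0.48610 = 0.51390
D = 0.51390 > 0.3 → Yes.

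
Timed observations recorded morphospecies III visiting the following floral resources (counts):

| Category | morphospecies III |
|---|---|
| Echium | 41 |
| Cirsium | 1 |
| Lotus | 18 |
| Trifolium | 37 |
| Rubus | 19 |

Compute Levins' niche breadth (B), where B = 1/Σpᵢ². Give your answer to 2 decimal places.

Proportions for morphospecies III (n=116): 41/116=0.3534, 1/116=0.0086, 18/116=0.1552, 37/116=0.3190, 19/116=0.1638
Σpᵢ² = 0.3534² + 0.0086² + 0.1552² + 0.3190² + 0.1638² = 0.124892 + 0.000074 + 0.024087 + 0.101761 + 0.026830 = 0.277644
B = 1 / 0.277644 = 3.6017

3.60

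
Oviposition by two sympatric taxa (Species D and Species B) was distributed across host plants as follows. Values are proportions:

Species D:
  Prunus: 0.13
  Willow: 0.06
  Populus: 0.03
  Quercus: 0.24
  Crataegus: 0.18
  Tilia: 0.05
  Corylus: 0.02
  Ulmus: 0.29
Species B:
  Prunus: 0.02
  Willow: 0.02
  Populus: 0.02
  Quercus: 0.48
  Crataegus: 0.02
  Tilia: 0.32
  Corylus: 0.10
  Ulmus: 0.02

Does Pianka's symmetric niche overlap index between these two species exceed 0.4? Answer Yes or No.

Σ p₁ᵢp₂ᵢ = 0.0026 + 0.0012 + 0.0006 + 0.1152 + 0.0036 + 0.0160 + 0.0020 + 0.0058 = 0.1470
Σp_1ᵢ² = 0.13² + 0.06² + 0.03² + 0.24² + 0.18² + 0.05² + 0.02² + 0.29² = 0.0169 + 0.0036 + 0.0009 + 0.0576 + 0.0324 + 0.0025 + 0.0004 + 0.0841 = 0.1984
Σp_2ᵢ² = 0.02² + 0.02² + 0.02² + 0.48² + 0.02² + 0.32² + 0.10² + 0.02² = 0.0004 + 0.0004 + 0.0004 + 0.2304 + 0.0004 + 0.1024 + 0.0100 + 0.0004 = 0.3448
O = 0.1470 / √(0.1984 × 0.3448) = 0.1470 / 0.26155 = 0.5620
O = 0.5620 > 0.4 → Yes.

Yes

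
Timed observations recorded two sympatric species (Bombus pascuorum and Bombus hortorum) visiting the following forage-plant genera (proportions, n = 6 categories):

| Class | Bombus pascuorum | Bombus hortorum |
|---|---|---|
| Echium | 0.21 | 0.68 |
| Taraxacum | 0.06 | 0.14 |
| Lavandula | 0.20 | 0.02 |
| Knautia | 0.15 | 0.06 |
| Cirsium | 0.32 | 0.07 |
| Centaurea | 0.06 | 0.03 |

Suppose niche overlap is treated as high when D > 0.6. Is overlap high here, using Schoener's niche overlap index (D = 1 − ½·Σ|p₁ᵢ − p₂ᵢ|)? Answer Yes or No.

No

Σ|p₁ᵢ − p₂ᵢ| = 0.47 + 0.08 + 0.18 + 0.09 + 0.25 + 0.03 = 1.10
D = 1 − ½ × 1.10 = 1 − 0.550 = 0.4500
D = 0.4500 < 0.6 → No.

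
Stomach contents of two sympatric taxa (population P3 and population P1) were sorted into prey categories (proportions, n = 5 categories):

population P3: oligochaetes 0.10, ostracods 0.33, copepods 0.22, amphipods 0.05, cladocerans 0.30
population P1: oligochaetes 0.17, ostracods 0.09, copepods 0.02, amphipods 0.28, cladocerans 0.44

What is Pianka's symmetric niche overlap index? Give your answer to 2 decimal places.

Σ p₁ᵢp₂ᵢ = 0.0170 + 0.0297 + 0.0044 + 0.0140 + 0.1320 = 0.1971
Σp_1ᵢ² = 0.10² + 0.33² + 0.22² + 0.05² + 0.30² = 0.0100 + 0.1089 + 0.0484 + 0.0025 + 0.0900 = 0.2598
Σp_2ᵢ² = 0.17² + 0.09² + 0.02² + 0.28² + 0.44² = 0.0289 + 0.0081 + 0.0004 + 0.0784 + 0.1936 = 0.3094
O = 0.1971 / √(0.2598 × 0.3094) = 0.1971 / 0.28352 = 0.6952

0.70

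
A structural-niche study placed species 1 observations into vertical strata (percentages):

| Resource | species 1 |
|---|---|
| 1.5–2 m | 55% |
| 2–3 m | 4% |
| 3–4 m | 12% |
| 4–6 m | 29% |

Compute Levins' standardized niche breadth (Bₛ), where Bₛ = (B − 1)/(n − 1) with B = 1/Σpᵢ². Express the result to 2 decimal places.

Convert percentages to proportions (divide by 100).
Σpᵢ² = 0.55² + 0.04² + 0.12² + 0.29² = 0.3025 + 0.0016 + 0.0144 + 0.0841 = 0.4026
B = 1 / 0.4026 = 2.4839
Bₛ = (B − 1)/(n − 1) = (2.4839 − 1)/(4 − 1) = 1.4839/3 = 0.4946

0.49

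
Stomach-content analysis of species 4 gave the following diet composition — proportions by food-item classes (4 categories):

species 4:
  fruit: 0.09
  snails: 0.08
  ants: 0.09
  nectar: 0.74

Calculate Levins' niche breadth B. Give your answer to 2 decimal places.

Σpᵢ² = 0.09² + 0.08² + 0.09² + 0.74² = 0.0081 + 0.0064 + 0.0081 + 0.5476 = 0.5702
B = 1 / 0.5702 = 1.7538

1.75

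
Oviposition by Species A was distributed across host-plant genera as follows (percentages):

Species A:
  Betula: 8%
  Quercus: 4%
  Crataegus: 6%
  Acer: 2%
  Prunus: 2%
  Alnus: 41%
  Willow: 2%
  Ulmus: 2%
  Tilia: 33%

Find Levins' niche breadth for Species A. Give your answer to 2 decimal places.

Convert percentages to proportions (divide by 100).
Σpᵢ² = 0.08² + 0.04² + 0.06² + 0.02² + 0.02² + 0.41² + 0.02² + 0.02² + 0.33² = 0.0064 + 0.0016 + 0.0036 + 0.0004 + 0.0004 + 0.1681 + 0.0004 + 0.0004 + 0.1089 = 0.2902
B = 1 / 0.2902 = 3.4459

3.45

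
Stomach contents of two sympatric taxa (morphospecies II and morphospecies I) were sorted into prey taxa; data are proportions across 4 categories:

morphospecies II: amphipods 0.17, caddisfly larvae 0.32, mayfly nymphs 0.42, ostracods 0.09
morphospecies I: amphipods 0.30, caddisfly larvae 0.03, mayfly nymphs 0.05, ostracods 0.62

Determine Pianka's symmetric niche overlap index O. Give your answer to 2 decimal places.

Σ p₁ᵢp₂ᵢ = 0.0510 + 0.0096 + 0.0210 + 0.0558 = 0.1374
Σp_1ᵢ² = 0.17² + 0.32² + 0.42² + 0.09² = 0.0289 + 0.1024 + 0.1764 + 0.0081 = 0.3158
Σp_2ᵢ² = 0.30² + 0.03² + 0.05² + 0.62² = 0.0900 + 0.0009 + 0.0025 + 0.3844 = 0.4778
O = 0.1374 / √(0.3158 × 0.4778) = 0.1374 / 0.38844 = 0.3537

0.35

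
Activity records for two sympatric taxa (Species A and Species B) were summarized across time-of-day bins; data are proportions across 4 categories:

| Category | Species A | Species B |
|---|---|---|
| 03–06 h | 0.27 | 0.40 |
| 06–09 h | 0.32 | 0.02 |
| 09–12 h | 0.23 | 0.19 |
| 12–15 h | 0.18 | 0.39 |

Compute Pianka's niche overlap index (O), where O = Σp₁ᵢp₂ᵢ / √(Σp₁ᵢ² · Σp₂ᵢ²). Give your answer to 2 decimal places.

0.76

Σ p₁ᵢp₂ᵢ = 0.1080 + 0.0064 + 0.0437 + 0.0702 = 0.2283
Σp_1ᵢ² = 0.27² + 0.32² + 0.23² + 0.18² = 0.0729 + 0.1024 + 0.0529 + 0.0324 = 0.2606
Σp_2ᵢ² = 0.40² + 0.02² + 0.19² + 0.39² = 0.1600 + 0.0004 + 0.0361 + 0.1521 = 0.3486
O = 0.2283 / √(0.2606 × 0.3486) = 0.2283 / 0.30141 = 0.7574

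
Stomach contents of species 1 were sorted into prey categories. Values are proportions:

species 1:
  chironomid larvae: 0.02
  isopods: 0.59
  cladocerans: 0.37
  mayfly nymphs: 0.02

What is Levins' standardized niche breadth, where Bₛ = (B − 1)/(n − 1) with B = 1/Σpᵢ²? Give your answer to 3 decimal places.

Σpᵢ² = 0.02² + 0.59² + 0.37² + 0.02² = 0.0004 + 0.3481 + 0.1369 + 0.0004 = 0.4858
B = 1 / 0.4858 = 2.05846
Bₛ = (B − 1)/(n − 1) = (2.05846 − 1)/(4 − 1) = 1.05846/3 = 0.35282

0.353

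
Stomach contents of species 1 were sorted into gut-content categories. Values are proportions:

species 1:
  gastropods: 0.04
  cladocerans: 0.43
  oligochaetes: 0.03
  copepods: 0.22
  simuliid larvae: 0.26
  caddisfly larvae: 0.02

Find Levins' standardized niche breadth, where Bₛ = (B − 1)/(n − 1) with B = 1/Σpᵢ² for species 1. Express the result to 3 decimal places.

Σpᵢ² = 0.04² + 0.43² + 0.03² + 0.22² + 0.26² + 0.02² = 0.0016 + 0.1849 + 0.0009 + 0.0484 + 0.0676 + 0.0004 = 0.3038
B = 1 / 0.3038 = 3.29164
Bₛ = (B − 1)/(n − 1) = (3.29164 − 1)/(6 − 1) = 2.29164/5 = 0.45833

0.458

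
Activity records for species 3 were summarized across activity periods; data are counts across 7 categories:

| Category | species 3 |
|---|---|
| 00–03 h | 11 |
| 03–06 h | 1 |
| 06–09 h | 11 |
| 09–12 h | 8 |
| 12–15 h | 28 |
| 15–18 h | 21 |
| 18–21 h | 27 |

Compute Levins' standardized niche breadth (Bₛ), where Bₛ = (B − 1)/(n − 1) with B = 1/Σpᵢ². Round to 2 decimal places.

0.68

Proportions for species 3 (n=107): 11/107=0.1028, 1/107=0.0093, 11/107=0.1028, 8/107=0.0748, 28/107=0.2617, 21/107=0.1963, 27/107=0.2523
Σpᵢ² = 0.1028² + 0.0093² + 0.1028² + 0.0748² + 0.2617² + 0.1963² + 0.2523² = 0.010568 + 0.000086 + 0.010568 + 0.005595 + 0.068487 + 0.038534 + 0.063655 = 0.197493
B = 1 / 0.197493 = 5.0635
Bₛ = (B − 1)/(n − 1) = (5.0635 − 1)/(7 − 1) = 4.0635/6 = 0.6773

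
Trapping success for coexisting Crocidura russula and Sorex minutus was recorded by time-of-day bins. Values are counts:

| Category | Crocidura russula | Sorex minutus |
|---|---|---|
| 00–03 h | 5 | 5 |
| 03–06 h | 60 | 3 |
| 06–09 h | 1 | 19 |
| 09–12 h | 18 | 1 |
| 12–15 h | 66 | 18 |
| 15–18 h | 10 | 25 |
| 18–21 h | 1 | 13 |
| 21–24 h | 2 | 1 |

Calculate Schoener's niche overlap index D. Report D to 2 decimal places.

0.37

Proportions for Crocidura russula (n=163): 5/163=0.0307, 60/163=0.3681, 1/163=0.0061, 18/163=0.1104, 66/163=0.4049, 10/163=0.0613, 1/163=0.0061, 2/163=0.0123
Proportions for Sorex minutus (n=85): 5/85=0.0588, 3/85=0.0353, 19/85=0.2235, 1/85=0.0118, 18/85=0.2118, 25/85=0.2941, 13/85=0.1529, 1/85=0.0118
Σ|p₁ᵢ − p₂ᵢ| = 0.0281 + 0.3328 + 0.2174 + 0.0986 + 0.1931 + 0.2328 + 0.1468 + 0.0005 = 1.2501
D = 1 − ½ × 1.2501 = 1 − 0.62505 = 0.37495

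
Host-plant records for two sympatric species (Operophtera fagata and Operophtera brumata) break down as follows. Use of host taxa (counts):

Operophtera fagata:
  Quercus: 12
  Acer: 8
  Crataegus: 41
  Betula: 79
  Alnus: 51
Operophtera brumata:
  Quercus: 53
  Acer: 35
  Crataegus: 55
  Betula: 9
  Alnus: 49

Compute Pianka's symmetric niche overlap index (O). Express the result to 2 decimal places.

0.63

Proportions for Operophtera fagata (n=191): 12/191=0.0628, 8/191=0.0419, 41/191=0.2147, 79/191=0.4136, 51/191=0.2670
Proportions for Operophtera brumata (n=201): 53/201=0.2637, 35/201=0.1741, 55/201=0.2736, 9/201=0.0448, 49/201=0.2438
Σ p₁ᵢp₂ᵢ = 0.016560 + 0.007295 + 0.058742 + 0.018529 + 0.065095 = 0.166221
Σp_1ᵢ² = 0.0628² + 0.0419² + 0.2147² + 0.4136² + 0.2670² = 0.003944 + 0.001756 + 0.046096 + 0.171065 + 0.071289 = 0.294150
Σp_2ᵢ² = 0.2637² + 0.1741² + 0.2736² + 0.0448² + 0.2438² = 0.069538 + 0.030311 + 0.074857 + 0.002007 + 0.059438 = 0.236151
O = 0.166221 / √(0.294150 × 0.236151) = 0.166221 / 0.2635599 = 0.6307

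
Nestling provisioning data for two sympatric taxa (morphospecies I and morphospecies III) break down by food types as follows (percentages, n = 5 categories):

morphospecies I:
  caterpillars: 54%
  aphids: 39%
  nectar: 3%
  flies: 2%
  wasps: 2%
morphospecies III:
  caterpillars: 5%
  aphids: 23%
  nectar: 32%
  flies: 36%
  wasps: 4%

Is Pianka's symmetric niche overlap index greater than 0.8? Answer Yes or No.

No

Convert percentages to proportions (divide by 100).
Σ p₁ᵢp₂ᵢ = 0.0270 + 0.0897 + 0.0096 + 0.0072 + 0.0008 = 0.1343
Σp_1ᵢ² = 0.54² + 0.39² + 0.03² + 0.02² + 0.02² = 0.2916 + 0.1521 + 0.0009 + 0.0004 + 0.0004 = 0.4454
Σp_2ᵢ² = 0.05² + 0.23² + 0.32² + 0.36² + 0.04² = 0.0025 + 0.0529 + 0.1024 + 0.1296 + 0.0016 = 0.2890
O = 0.1343 / √(0.4454 × 0.2890) = 0.1343 / 0.35878 = 0.3743
O = 0.3743 < 0.8 → No.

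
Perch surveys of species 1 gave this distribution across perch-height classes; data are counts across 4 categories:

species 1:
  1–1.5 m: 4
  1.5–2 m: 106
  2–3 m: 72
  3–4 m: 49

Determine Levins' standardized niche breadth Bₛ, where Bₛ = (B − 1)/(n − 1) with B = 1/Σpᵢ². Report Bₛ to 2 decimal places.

Proportions for species 1 (n=231): 4/231=0.0173, 106/231=0.4589, 72/231=0.3117, 49/231=0.2121
Σpᵢ² = 0.0173² + 0.4589² + 0.3117² + 0.2121² = 0.000299 + 0.210589 + 0.097157 + 0.044986 = 0.353031
B = 1 / 0.353031 = 2.8326
Bₛ = (B − 1)/(n − 1) = (2.8326 − 1)/(4 − 1) = 1.8326/3 = 0.6109

0.61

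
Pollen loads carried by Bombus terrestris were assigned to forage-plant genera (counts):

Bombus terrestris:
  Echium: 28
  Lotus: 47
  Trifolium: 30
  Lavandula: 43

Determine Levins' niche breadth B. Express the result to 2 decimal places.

Proportions for Bombus terrestris (n=148): 28/148=0.1892, 47/148=0.3176, 30/148=0.2027, 43/148=0.2905
Σpᵢ² = 0.1892² + 0.3176² + 0.2027² + 0.2905² = 0.035797 + 0.100870 + 0.041087 + 0.084390 = 0.262144
B = 1 / 0.262144 = 3.8147

3.81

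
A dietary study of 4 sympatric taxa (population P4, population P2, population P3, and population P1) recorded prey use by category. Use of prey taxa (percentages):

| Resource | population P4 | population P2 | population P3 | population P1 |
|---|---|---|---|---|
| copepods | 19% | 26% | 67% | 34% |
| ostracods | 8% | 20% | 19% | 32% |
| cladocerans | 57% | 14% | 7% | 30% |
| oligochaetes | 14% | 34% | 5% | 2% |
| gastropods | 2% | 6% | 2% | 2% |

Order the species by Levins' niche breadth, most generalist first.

Convert percentages to proportions (divide by 100).
Σp_P4ᵢ² = 0.19² + 0.08² + 0.57² + 0.14² + 0.02² = 0.0361 + 0.0064 + 0.3249 + 0.0196 + 0.0004 = 0.3874
B_P4 = 1 / 0.3874 = 2.5813
Σp_P2ᵢ² = 0.26² + 0.20² + 0.14² + 0.34² + 0.06² = 0.0676 + 0.0400 + 0.0196 + 0.1156 + 0.0036 = 0.2464
B_P2 = 1 / 0.2464 = 4.0584
Σp_P3ᵢ² = 0.67² + 0.19² + 0.07² + 0.05² + 0.02² = 0.4489 + 0.0361 + 0.0049 + 0.0025 + 0.0004 = 0.4928
B_P3 = 1 / 0.4928 = 2.0292
Σp_P1ᵢ² = 0.34² + 0.32² + 0.30² + 0.02² + 0.02² = 0.1156 + 0.1024 + 0.0900 + 0.0004 + 0.0004 = 0.3088
B_P1 = 1 / 0.3088 = 3.2383
Ranking by B (broadest → narrowest): population P2 (4.06) > population P1 (3.24) > population P4 (2.58) > population P3 (2.03)

population P2 > population P1 > population P4 > population P3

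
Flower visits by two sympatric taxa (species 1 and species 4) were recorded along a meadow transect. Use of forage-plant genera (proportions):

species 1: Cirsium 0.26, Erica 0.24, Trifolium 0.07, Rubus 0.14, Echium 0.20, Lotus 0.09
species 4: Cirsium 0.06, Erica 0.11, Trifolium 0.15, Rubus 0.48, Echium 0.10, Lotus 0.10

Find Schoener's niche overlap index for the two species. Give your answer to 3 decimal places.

0.570

Σ|p₁ᵢ − p₂ᵢ| = 0.20 + 0.13 + 0.08 + 0.34 + 0.10 + 0.01 = 0.86
D = 1 − ½ × 0.86 = 1 − 0.430 = 0.57000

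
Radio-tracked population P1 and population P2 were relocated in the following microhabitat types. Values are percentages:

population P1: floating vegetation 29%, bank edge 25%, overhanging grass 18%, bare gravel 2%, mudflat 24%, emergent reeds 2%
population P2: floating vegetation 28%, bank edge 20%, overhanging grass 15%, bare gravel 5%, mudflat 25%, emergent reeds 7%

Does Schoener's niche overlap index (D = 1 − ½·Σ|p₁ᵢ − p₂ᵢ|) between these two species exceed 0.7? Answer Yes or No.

Yes

Convert percentages to proportions (divide by 100).
Σ|p₁ᵢ − p₂ᵢ| = 0.01 + 0.05 + 0.03 + 0.03 + 0.01 + 0.05 = 0.18
D = 1 − ½ × 0.18 = 1 − 0.090 = 0.9100
D = 0.9100 > 0.7 → Yes.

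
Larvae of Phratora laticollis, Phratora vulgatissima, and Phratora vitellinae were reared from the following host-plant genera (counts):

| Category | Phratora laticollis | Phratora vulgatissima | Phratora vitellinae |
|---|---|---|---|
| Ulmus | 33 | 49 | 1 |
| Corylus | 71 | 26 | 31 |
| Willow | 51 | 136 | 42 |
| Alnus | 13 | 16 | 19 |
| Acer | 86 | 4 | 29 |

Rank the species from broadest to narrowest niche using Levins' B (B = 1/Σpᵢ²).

Phratora laticollis > Phratora vitellinae > Phratora vulgatissima

Proportions for Phratora laticollis (n=254): 33/254=0.1299, 71/254=0.2795, 51/254=0.2008, 13/254=0.0512, 86/254=0.3386
Proportions for Phratora vulgatissima (n=231): 49/231=0.2121, 26/231=0.1126, 136/231=0.5887, 16/231=0.0693, 4/231=0.0173
Proportions for Phratora vitellinae (n=122): 1/122=0.0082, 31/122=0.2541, 42/122=0.3443, 19/122=0.1557, 29/122=0.2377
Σp_latiᵢ² = 0.1299² + 0.2795² + 0.2008² + 0.0512² + 0.3386² = 0.016874 + 0.078120 + 0.040321 + 0.002621 + 0.114650 = 0.252586
B_lati = 1 / 0.252586 = 3.9590
Σp_vulgᵢ² = 0.2121² + 0.1126² + 0.5887² + 0.0693² + 0.0173² = 0.044986 + 0.012679 + 0.346568 + 0.004802 + 0.000299 = 0.409334
B_vulg = 1 / 0.409334 = 2.4430
Σp_viteᵢ² = 0.0082² + 0.2541² + 0.3443² + 0.1557² + 0.2377² = 0.000067 + 0.064567 + 0.118542 + 0.024242 + 0.056501 = 0.263919
B_vite = 1 / 0.263919 = 3.7890
Ranking by B (broadest → narrowest): Phratora laticollis (3.96) > Phratora vitellinae (3.79) > Phratora vulgatissima (2.44)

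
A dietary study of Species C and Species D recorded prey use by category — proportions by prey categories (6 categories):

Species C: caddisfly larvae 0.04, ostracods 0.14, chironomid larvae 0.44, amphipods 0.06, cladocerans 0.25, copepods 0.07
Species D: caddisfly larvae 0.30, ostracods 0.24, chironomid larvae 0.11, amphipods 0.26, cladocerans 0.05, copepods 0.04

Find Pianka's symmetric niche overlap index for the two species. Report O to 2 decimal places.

0.49

Σ p₁ᵢp₂ᵢ = 0.0120 + 0.0336 + 0.0484 + 0.0156 + 0.0125 + 0.0028 = 0.1249
Σp_1ᵢ² = 0.04² + 0.14² + 0.44² + 0.06² + 0.25² + 0.07² = 0.0016 + 0.0196 + 0.1936 + 0.0036 + 0.0625 + 0.0049 = 0.2858
Σp_2ᵢ² = 0.30² + 0.24² + 0.11² + 0.26² + 0.05² + 0.04² = 0.0900 + 0.0576 + 0.0121 + 0.0676 + 0.0025 + 0.0016 = 0.2314
O = 0.1249 / √(0.2858 × 0.2314) = 0.1249 / 0.25717 = 0.4857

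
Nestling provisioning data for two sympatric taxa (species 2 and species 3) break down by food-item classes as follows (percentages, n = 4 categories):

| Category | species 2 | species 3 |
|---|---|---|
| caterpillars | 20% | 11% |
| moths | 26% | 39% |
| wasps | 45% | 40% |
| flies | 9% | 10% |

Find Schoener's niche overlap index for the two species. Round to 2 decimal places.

0.86

Convert percentages to proportions (divide by 100).
Σ|p₁ᵢ − p₂ᵢ| = 0.09 + 0.13 + 0.05 + 0.01 = 0.28
D = 1 − ½ × 0.28 = 1 − 0.140 = 0.8600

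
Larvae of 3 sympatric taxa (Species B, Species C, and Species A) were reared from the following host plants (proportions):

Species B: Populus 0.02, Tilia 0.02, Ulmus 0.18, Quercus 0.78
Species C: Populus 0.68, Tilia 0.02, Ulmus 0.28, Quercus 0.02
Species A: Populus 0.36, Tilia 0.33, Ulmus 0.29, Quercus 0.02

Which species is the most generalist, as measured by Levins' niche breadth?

Σp_Bᵢ² = 0.02² + 0.02² + 0.18² + 0.78² = 0.0004 + 0.0004 + 0.0324 + 0.6084 = 0.6416
B_B = 1 / 0.6416 = 1.5586
Σp_Cᵢ² = 0.68² + 0.02² + 0.28² + 0.02² = 0.4624 + 0.0004 + 0.0784 + 0.0004 = 0.5416
B_C = 1 / 0.5416 = 1.8464
Σp_Aᵢ² = 0.36² + 0.33² + 0.29² + 0.02² = 0.1296 + 0.1089 + 0.0841 + 0.0004 = 0.3230
B_A = 1 / 0.3230 = 3.0960
Highest B → broadest niche (most generalist): Species A (B = 3.10).

Species A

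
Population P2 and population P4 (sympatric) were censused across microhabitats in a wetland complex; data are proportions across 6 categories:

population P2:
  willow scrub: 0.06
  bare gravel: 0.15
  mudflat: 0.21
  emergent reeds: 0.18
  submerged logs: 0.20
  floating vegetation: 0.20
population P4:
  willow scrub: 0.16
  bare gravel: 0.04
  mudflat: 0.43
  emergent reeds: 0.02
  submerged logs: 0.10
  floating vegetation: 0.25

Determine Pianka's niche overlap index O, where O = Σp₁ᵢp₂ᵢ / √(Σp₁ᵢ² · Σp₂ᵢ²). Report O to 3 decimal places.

0.787

Σ p₁ᵢp₂ᵢ = 0.0096 + 0.0060 + 0.0903 + 0.0036 + 0.0200 + 0.0500 = 0.1795
Σp_1ᵢ² = 0.06² + 0.15² + 0.21² + 0.18² + 0.20² + 0.20² = 0.0036 + 0.0225 + 0.0441 + 0.0324 + 0.0400 + 0.0400 = 0.1826
Σp_2ᵢ² = 0.16² + 0.04² + 0.43² + 0.02² + 0.10² + 0.25² = 0.0256 + 0.0016 + 0.1849 + 0.0004 + 0.0100 + 0.0625 = 0.2850
O = 0.1795 / √(0.1826 × 0.2850) = 0.1795 / 0.228125 = 0.78685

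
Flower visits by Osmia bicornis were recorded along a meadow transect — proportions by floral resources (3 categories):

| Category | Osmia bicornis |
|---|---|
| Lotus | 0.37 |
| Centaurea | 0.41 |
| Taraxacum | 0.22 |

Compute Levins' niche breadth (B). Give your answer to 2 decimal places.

Σpᵢ² = 0.37² + 0.41² + 0.22² = 0.1369 + 0.1681 + 0.0484 = 0.3534
B = 1 / 0.3534 = 2.8297

2.83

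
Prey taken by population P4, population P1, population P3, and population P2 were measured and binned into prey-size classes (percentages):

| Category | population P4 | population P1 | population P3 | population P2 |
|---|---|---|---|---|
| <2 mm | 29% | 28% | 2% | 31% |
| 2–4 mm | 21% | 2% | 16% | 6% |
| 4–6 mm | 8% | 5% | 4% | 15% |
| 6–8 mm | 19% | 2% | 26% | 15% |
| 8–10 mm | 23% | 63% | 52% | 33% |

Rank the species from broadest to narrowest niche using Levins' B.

population P4 > population P2 > population P3 > population P1

Convert percentages to proportions (divide by 100).
Σp_P4ᵢ² = 0.29² + 0.21² + 0.08² + 0.19² + 0.23² = 0.0841 + 0.0441 + 0.0064 + 0.0361 + 0.0529 = 0.2236
B_P4 = 1 / 0.2236 = 4.4723
Σp_P1ᵢ² = 0.28² + 0.02² + 0.05² + 0.02² + 0.63² = 0.0784 + 0.0004 + 0.0025 + 0.0004 + 0.3969 = 0.4786
B_P1 = 1 / 0.4786 = 2.0894
Σp_P3ᵢ² = 0.02² + 0.16² + 0.04² + 0.26² + 0.52² = 0.0004 + 0.0256 + 0.0016 + 0.0676 + 0.2704 = 0.3656
B_P3 = 1 / 0.3656 = 2.7352
Σp_P2ᵢ² = 0.31² + 0.06² + 0.15² + 0.15² + 0.33² = 0.0961 + 0.0036 + 0.0225 + 0.0225 + 0.1089 = 0.2536
B_P2 = 1 / 0.2536 = 3.9432
Ranking by B (broadest → narrowest): population P4 (4.47) > population P2 (3.94) > population P3 (2.74) > population P1 (2.09)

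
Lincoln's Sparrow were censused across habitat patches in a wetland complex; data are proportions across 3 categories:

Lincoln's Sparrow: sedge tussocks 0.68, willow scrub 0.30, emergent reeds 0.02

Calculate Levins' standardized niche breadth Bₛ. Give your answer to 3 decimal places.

Σpᵢ² = 0.68² + 0.30² + 0.02² = 0.4624 + 0.0900 + 0.0004 = 0.5528
B = 1 / 0.5528 = 1.80897
Bₛ = (B − 1)/(n − 1) = (1.80897 − 1)/(3 − 1) = 0.80897/2 = 0.40449

0.404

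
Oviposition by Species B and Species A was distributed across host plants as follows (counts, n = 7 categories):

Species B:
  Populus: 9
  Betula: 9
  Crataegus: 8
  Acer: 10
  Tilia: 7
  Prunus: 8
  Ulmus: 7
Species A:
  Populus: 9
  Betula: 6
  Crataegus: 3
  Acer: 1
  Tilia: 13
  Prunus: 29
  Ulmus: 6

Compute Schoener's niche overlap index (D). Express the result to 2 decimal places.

Proportions for Species B (n=58): 9/58=0.1552, 9/58=0.1552, 8/58=0.1379, 10/58=0.1724, 7/58=0.1207, 8/58=0.1379, 7/58=0.1207
Proportions for Species A (n=67): 9/67=0.1343, 6/67=0.0896, 3/67=0.0448, 1/67=0.0149, 13/67=0.1940, 29/67=0.4328, 6/67=0.0896
Σ|p₁ᵢ − p₂ᵢ| = 0.0209 + 0.0656 + 0.0931 + 0.1575 + 0.0733 + 0.2949 + 0.0311 = 0.7364
D = 1 − ½ × 0.7364 = 1 − 0.36820 = 0.63180

0.63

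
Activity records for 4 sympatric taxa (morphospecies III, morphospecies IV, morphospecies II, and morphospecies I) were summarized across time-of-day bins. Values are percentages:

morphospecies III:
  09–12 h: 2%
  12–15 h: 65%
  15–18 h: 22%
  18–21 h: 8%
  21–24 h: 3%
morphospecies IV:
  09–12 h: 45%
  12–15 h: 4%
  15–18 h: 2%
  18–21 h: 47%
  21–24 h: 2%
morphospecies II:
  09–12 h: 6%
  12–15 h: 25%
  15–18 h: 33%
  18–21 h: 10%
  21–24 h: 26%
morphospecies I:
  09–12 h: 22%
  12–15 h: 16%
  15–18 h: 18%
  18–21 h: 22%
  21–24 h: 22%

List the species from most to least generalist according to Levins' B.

morphospecies I > morphospecies II > morphospecies IV > morphospecies III

Convert percentages to proportions (divide by 100).
Σp_IIIᵢ² = 0.02² + 0.65² + 0.22² + 0.08² + 0.03² = 0.0004 + 0.4225 + 0.0484 + 0.0064 + 0.0009 = 0.4786
B_III = 1 / 0.4786 = 2.0894
Σp_IVᵢ² = 0.45² + 0.04² + 0.02² + 0.47² + 0.02² = 0.2025 + 0.0016 + 0.0004 + 0.2209 + 0.0004 = 0.4258
B_IV = 1 / 0.4258 = 2.3485
Σp_IIᵢ² = 0.06² + 0.25² + 0.33² + 0.10² + 0.26² = 0.0036 + 0.0625 + 0.1089 + 0.0100 + 0.0676 = 0.2526
B_II = 1 / 0.2526 = 3.9588
Σp_Iᵢ² = 0.22² + 0.16² + 0.18² + 0.22² + 0.22² = 0.0484 + 0.0256 + 0.0324 + 0.0484 + 0.0484 = 0.2032
B_I = 1 / 0.2032 = 4.9213
Ranking by B (broadest → narrowest): morphospecies I (4.92) > morphospecies II (3.96) > morphospecies IV (2.35) > morphospecies III (2.09)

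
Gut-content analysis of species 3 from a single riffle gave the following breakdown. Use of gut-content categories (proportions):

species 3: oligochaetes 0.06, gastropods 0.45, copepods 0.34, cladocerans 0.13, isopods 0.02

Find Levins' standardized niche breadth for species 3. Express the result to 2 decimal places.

0.49

Σpᵢ² = 0.06² + 0.45² + 0.34² + 0.13² + 0.02² = 0.0036 + 0.2025 + 0.1156 + 0.0169 + 0.0004 = 0.3390
B = 1 / 0.3390 = 2.9499
Bₛ = (B − 1)/(n − 1) = (2.9499 − 1)/(5 − 1) = 1.9499/4 = 0.4875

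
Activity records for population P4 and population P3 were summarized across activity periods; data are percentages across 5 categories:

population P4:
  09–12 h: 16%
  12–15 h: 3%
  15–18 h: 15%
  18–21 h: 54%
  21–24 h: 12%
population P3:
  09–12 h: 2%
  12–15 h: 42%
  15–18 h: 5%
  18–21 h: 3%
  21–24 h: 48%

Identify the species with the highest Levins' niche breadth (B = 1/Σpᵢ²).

Convert percentages to proportions (divide by 100).
Σp_P4ᵢ² = 0.16² + 0.03² + 0.15² + 0.54² + 0.12² = 0.0256 + 0.0009 + 0.0225 + 0.2916 + 0.0144 = 0.3550
B_P4 = 1 / 0.3550 = 2.8169
Σp_P3ᵢ² = 0.02² + 0.42² + 0.05² + 0.03² + 0.48² = 0.0004 + 0.1764 + 0.0025 + 0.0009 + 0.2304 = 0.4106
B_P3 = 1 / 0.4106 = 2.4355
Highest B → broadest niche (most generalist): population P4 (B = 2.82).

population P4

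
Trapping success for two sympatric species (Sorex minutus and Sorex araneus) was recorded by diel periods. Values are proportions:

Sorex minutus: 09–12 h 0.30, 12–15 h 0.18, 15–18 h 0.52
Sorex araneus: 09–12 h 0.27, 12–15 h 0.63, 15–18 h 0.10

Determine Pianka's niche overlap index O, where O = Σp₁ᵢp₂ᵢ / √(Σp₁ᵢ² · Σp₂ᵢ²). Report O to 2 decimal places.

0.57

Σ p₁ᵢp₂ᵢ = 0.0810 + 0.1134 + 0.0520 = 0.2464
Σp_1ᵢ² = 0.30² + 0.18² + 0.52² = 0.0900 + 0.0324 + 0.2704 = 0.3928
Σp_2ᵢ² = 0.27² + 0.63² + 0.10² = 0.0729 + 0.3969 + 0.0100 = 0.4798
O = 0.2464 / √(0.3928 × 0.4798) = 0.2464 / 0.43413 = 0.5676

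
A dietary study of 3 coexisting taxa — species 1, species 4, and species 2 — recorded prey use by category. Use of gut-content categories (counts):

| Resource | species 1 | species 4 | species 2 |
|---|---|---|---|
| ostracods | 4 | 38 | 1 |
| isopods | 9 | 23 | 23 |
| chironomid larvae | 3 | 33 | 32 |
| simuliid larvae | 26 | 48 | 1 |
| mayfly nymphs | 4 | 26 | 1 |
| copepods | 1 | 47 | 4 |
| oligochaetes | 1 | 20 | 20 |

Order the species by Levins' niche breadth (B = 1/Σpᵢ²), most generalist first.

Proportions for species 1 (n=48): 4/48=0.0833, 9/48=0.1875, 3/48=0.0625, 26/48=0.5417, 4/48=0.0833, 1/48=0.0208, 1/48=0.0208
Proportions for species 4 (n=235): 38/235=0.1617, 23/235=0.0979, 33/235=0.1404, 48/235=0.2043, 26/235=0.1106, 47/235=0.2000, 20/235=0.0851
Proportions for species 2 (n=82): 1/82=0.0122, 23/82=0.2805, 32/82=0.3902, 1/82=0.0122, 1/82=0.0122, 4/82=0.0488, 20/82=0.2439
Σp_1ᵢ² = 0.0833² + 0.1875² + 0.0625² + 0.5417² + 0.0833² + 0.0208² + 0.0208² = 0.006939 + 0.035156 + 0.003906 + 0.293439 + 0.006939 + 0.000433 + 0.000433 = 0.347245
B_1 = 1 / 0.347245 = 2.8798
Σp_4ᵢ² = 0.1617² + 0.0979² + 0.1404² + 0.2043² + 0.1106² + 0.2000² + 0.0851² = 0.026147 + 0.009584 + 0.019712 + 0.041738 + 0.012232 + 0.040000 + 0.007242 = 0.156655
B_4 = 1 / 0.156655 = 6.3835
Σp_2ᵢ² = 0.0122² + 0.2805² + 0.3902² + 0.0122² + 0.0122² + 0.0488² + 0.2439² = 0.000149 + 0.078680 + 0.152256 + 0.000149 + 0.000149 + 0.002381 + 0.059487 = 0.293251
B_2 = 1 / 0.293251 = 3.4100
Ranking by B (broadest → narrowest): species 4 (6.38) > species 2 (3.41) > species 1 (2.88)

species 4 > species 2 > species 1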